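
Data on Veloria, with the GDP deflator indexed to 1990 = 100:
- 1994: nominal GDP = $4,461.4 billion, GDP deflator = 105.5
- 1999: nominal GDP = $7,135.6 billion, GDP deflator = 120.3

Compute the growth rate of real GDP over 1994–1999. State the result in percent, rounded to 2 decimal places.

40.26%

Real GDP 1994 = 4461.4 / 1.055 = 4228.82.
Real GDP 1999 = 7135.6 / 1.203 = 5931.50.
Real growth = 5931.50 / 4228.82 − 1 = 0.4026.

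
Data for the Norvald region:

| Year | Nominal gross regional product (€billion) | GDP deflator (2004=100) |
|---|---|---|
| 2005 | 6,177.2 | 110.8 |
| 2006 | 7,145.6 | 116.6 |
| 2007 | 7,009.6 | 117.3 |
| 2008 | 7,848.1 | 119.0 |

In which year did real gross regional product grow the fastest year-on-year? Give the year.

2008

2006: real = 7145.6/1.166 = 6128.30; growth vs 2005 (5575.09) = 9.92%.
2007: real = 7009.6/1.173 = 5975.79; growth vs 2006 (6128.30) = -2.49%.
2008: real = 7848.1/1.190 = 6595.04; growth vs 2007 (5975.79) = 10.36%.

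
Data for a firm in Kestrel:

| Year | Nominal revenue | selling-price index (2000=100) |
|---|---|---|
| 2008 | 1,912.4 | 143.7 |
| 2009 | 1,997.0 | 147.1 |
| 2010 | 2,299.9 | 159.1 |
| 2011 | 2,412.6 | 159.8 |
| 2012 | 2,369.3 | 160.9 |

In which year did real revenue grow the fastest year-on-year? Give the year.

2009: real = 1997.0/1.471 = 1357.58; growth vs 2008 (1330.83) = 2.01%.
2010: real = 2299.9/1.591 = 1445.57; growth vs 2009 (1357.58) = 6.48%.
2011: real = 2412.6/1.598 = 1509.76; growth vs 2010 (1445.57) = 4.44%.
2012: real = 2369.3/1.609 = 1472.53; growth vs 2011 (1509.76) = -2.47%.

2010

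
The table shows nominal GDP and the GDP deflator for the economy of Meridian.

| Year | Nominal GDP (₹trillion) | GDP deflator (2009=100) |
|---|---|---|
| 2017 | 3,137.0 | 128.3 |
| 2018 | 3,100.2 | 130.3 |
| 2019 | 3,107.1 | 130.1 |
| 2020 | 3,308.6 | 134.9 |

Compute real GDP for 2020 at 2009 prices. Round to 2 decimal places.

Real GDP 2020 = 3308.6 / 1.349 = 2452.63.

₹2,452.63 trillion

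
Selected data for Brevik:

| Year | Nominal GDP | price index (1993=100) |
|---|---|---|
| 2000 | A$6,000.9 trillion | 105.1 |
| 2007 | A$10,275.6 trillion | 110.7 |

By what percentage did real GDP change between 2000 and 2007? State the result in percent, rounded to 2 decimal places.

62.57%

Real GDP 2000 = 6000.9 / 1.051 = 5709.71.
Real GDP 2007 = 10275.6 / 1.107 = 9282.38.
Real growth = 9282.38 / 5709.71 − 1 = 0.6257.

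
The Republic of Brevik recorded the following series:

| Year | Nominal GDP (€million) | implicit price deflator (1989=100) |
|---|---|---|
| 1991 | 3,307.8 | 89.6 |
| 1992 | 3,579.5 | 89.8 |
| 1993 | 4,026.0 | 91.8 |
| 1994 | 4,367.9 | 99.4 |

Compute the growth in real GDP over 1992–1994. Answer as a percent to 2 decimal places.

Real GDP 1992 = 3579.5/0.898 = 3986.08.
Real GDP 1994 = 4367.9/0.994 = 4394.27.
Change = 4394.27/3986.08 − 1 = 0.1024.

10.24%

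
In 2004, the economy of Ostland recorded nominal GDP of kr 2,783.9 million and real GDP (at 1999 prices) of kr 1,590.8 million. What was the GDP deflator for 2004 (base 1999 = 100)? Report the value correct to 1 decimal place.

GDP deflator = (Nominal / Real) × 100 = 2783.9 / 1590.8 × 100 = 175.00.

175.0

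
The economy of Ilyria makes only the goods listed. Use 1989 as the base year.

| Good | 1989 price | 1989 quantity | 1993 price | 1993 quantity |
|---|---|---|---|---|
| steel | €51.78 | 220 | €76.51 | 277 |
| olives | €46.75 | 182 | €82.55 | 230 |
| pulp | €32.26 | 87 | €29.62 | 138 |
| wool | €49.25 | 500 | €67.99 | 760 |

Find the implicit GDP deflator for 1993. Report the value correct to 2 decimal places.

143.24

Nominal GDP 1993 = 76.51·277 + 82.55·230 + 29.62·138 + 67.99·760 = 95939.73.
Real GDP 1993 (at 1989 prices) = 51.78·277 + 46.75·230 + 32.26·138 + 49.25·760 = 66977.44.
Deflator = Nominal/Real × 100 = 95939.73/66977.44 × 100 = 143.242.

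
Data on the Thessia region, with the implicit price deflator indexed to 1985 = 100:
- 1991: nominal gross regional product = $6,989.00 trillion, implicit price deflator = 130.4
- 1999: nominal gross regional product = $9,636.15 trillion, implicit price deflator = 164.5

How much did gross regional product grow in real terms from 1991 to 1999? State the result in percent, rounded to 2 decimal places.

Real gross regional product 1991 = 6989.00 / 1.304 = 5359.66.
Real gross regional product 1999 = 9636.15 / 1.645 = 5857.84.
Real growth = 5857.84 / 5359.66 − 1 = 0.0929.

9.29%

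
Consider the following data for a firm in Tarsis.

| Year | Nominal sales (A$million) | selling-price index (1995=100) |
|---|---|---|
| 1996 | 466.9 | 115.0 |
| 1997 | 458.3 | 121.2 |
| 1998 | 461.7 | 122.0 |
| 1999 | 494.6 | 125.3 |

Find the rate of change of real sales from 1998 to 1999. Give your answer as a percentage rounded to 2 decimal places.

4.30%

Real sales 1998 = 461.7/1.220 = 378.44.
Real sales 1999 = 494.6/1.253 = 394.73.
Change = 394.73/378.44 − 1 = 0.0430.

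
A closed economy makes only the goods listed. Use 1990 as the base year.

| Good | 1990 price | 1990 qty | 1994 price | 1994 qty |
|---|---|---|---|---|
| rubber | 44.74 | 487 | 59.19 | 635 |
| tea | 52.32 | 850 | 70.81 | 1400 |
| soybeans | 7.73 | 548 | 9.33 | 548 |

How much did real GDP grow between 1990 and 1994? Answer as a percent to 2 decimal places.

Real GDP 1990 = Nominal GDP 1990 = 44.74·487 + 52.32·850 + 7.73·548 = 70496.42.
Real GDP 1994 (at 1990 prices) = 44.74·635 + 52.32·1400 + 7.73·548 = 105893.94.
Real growth = 105893.94/70496.42 − 1 = 0.5021.

50.21%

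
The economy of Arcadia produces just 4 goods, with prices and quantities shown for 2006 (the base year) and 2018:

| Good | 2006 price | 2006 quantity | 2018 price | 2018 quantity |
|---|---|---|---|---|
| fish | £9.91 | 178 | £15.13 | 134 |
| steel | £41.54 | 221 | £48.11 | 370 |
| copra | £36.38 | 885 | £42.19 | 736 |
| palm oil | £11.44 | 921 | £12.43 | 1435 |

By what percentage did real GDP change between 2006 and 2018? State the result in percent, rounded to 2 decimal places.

Real GDP 2006 = Nominal GDP 2006 = 9.91·178 + 41.54·221 + 36.38·885 + 11.44·921 = 53676.86.
Real GDP 2018 (at 2006 prices) = 9.91·134 + 41.54·370 + 36.38·736 + 11.44·1435 = 59889.82.
Real growth = 59889.82/53676.86 − 1 = 0.1157.

11.57%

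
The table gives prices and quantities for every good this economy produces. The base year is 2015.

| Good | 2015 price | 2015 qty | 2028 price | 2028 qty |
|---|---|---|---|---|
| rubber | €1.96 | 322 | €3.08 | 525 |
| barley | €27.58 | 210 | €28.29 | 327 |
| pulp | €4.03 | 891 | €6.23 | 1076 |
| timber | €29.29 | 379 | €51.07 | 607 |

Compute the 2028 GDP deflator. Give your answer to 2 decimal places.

Nominal GDP 2028 = 3.08·525 + 28.29·327 + 6.23·1076 + 51.07·607 = 48570.80.
Real GDP 2028 (at 2015 prices) = 1.96·525 + 27.58·327 + 4.03·1076 + 29.29·607 = 32162.97.
Deflator = Nominal/Real × 100 = 48570.80/32162.97 × 100 = 151.015.

151.01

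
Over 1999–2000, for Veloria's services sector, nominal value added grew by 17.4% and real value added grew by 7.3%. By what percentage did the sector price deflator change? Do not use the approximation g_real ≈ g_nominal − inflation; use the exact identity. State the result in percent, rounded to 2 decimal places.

9.41%

(1 + g_nom) = (1 + g_real)(1 + π), so π = 1.1740 / 1.0730 − 1 = 0.09413.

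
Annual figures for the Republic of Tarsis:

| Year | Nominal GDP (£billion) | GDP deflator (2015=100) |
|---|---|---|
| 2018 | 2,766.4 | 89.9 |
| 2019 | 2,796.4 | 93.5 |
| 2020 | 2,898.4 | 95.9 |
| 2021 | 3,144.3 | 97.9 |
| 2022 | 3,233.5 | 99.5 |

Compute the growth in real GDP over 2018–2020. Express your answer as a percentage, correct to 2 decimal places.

Real GDP 2018 = 2766.4/0.899 = 3077.20.
Real GDP 2020 = 2898.4/0.959 = 3022.31.
Change = 3022.31/3077.20 − 1 = -0.0178.

-1.78%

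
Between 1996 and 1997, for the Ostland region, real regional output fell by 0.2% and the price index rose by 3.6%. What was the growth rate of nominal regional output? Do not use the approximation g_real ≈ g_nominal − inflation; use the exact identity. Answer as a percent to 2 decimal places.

3.39%

(1 + g_nom) = (1 + g_real)(1 + π) = 0.9980 × 1.0360 = 1.03393.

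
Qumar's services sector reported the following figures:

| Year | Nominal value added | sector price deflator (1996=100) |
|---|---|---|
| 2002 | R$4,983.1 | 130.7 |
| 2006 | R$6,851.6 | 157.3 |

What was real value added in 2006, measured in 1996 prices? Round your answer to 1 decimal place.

R$4,355.8

Real value added = Nominal / (sector price deflator/100) = 6851.6 / 1.573 = 4355.75.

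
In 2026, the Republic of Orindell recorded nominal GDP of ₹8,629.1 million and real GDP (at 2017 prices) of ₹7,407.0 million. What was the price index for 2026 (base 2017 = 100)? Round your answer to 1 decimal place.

price index = (Nominal / Real) × 100 = 8629.1 / 7407.0 × 100 = 116.50.

116.5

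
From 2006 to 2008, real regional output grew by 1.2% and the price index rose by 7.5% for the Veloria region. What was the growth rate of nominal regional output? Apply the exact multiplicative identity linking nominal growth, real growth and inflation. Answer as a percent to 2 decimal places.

8.79%

(1 + g_nom) = (1 + g_real)(1 + π) = 1.0120 × 1.0750 = 1.08790.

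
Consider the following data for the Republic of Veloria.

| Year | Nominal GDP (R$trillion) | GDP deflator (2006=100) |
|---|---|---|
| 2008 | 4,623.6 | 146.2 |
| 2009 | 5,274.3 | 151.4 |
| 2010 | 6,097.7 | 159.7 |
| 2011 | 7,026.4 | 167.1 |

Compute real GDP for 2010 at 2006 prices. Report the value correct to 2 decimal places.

R$3,818.22 trillion

Real GDP 2010 = 6097.7 / 1.597 = 3818.22.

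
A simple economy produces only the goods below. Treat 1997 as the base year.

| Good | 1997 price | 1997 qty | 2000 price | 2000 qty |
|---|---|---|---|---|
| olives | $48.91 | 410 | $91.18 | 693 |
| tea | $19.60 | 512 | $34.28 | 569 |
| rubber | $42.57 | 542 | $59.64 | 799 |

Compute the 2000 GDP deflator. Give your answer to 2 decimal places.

Nominal GDP 2000 = 91.18·693 + 34.28·569 + 59.64·799 = 130345.42.
Real GDP 2000 (at 1997 prices) = 48.91·693 + 19.60·569 + 42.57·799 = 79060.46.
Deflator = Nominal/Real × 100 = 130345.42/79060.46 × 100 = 164.868.

164.87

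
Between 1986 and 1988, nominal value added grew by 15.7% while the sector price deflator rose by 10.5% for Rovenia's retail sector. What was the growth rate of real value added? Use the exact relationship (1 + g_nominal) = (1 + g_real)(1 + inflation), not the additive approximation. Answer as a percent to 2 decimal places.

(1 + g_nom) = (1 + g_real)(1 + π), so g_real = 1.1570 / 1.1050 − 1 = 0.04706.

4.71%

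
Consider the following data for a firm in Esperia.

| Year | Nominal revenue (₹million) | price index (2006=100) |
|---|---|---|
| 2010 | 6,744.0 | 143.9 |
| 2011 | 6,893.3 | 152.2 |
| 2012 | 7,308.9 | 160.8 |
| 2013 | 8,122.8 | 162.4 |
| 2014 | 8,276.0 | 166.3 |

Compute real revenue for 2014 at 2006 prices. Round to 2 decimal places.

₹4,976.55 million

Real revenue 2014 = 8276.0 / 1.663 = 4976.55.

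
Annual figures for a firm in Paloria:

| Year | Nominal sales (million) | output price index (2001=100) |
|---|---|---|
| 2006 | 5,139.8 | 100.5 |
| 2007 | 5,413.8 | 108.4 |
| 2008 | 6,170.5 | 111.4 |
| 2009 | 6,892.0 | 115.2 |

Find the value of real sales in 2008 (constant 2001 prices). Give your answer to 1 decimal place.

5,539.0 million

Real sales 2008 = 6170.5 / 1.114 = 5539.05.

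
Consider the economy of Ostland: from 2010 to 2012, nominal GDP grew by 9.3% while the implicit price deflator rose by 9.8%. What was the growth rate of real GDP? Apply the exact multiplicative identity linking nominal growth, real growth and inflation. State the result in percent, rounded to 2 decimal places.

(1 + g_nom) = (1 + g_real)(1 + π), so g_real = 1.0930 / 1.0980 − 1 = -0.00455.

-0.46%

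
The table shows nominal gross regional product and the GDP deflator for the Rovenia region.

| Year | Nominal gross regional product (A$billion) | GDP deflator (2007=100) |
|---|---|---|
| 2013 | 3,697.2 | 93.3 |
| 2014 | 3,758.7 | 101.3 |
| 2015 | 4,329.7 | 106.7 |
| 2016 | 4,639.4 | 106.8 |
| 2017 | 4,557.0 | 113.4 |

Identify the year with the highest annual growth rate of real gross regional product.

2015

2014: real = 3758.7/1.013 = 3710.46; growth vs 2013 (3962.70) = -6.37%.
2015: real = 4329.7/1.067 = 4057.83; growth vs 2014 (3710.46) = 9.36%.
2016: real = 4639.4/1.068 = 4344.01; growth vs 2015 (4057.83) = 7.05%.
2017: real = 4557.0/1.134 = 4018.52; growth vs 2016 (4344.01) = -7.49%.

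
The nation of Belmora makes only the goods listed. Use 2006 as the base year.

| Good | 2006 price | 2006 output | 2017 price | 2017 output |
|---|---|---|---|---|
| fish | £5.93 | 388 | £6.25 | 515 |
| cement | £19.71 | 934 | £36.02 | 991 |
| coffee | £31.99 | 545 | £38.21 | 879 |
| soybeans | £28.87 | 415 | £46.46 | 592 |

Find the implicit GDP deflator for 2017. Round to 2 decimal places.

Nominal GDP 2017 = 6.25·515 + 36.02·991 + 38.21·879 + 46.46·592 = 100005.48.
Real GDP 2017 (at 2006 prices) = 5.93·515 + 19.71·991 + 31.99·879 + 28.87·592 = 67796.81.
Deflator = Nominal/Real × 100 = 100005.48/67796.81 × 100 = 147.508.

147.51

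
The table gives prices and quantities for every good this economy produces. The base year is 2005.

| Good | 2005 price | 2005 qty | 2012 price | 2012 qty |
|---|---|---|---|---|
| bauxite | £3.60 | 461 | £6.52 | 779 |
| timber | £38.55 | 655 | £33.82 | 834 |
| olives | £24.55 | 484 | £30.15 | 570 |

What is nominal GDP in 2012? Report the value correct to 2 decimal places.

£50470.46

Nominal GDP 2012 = Σ (p_2012 × q_2012) = 6.52·779 + 33.82·834 + 30.15·570 = 50470.46.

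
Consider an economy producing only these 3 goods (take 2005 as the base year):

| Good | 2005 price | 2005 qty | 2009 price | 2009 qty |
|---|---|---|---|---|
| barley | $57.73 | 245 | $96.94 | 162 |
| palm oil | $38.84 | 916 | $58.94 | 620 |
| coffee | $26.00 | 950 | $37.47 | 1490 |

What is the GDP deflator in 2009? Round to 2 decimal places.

149.75

Nominal GDP 2009 = 96.94·162 + 58.94·620 + 37.47·1490 = 108077.38.
Real GDP 2009 (at 2005 prices) = 57.73·162 + 38.84·620 + 26.00·1490 = 72173.06.
Deflator = Nominal/Real × 100 = 108077.38/72173.06 × 100 = 149.748.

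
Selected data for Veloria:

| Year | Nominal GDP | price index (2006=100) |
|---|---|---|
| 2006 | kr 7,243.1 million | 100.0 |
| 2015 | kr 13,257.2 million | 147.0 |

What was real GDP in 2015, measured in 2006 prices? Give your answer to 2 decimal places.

kr 9,018.50 million

Real GDP = Nominal / (price index/100) = 13257.2 / 1.470 = 9018.50.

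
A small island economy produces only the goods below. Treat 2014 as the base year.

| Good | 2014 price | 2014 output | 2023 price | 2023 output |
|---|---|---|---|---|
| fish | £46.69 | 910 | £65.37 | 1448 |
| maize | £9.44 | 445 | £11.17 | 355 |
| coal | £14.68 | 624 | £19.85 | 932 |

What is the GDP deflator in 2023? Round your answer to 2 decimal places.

Nominal GDP 2023 = 65.37·1448 + 11.17·355 + 19.85·932 = 117121.31.
Real GDP 2023 (at 2014 prices) = 46.69·1448 + 9.44·355 + 14.68·932 = 84640.08.
Deflator = Nominal/Real × 100 = 117121.31/84640.08 × 100 = 138.376.

138.38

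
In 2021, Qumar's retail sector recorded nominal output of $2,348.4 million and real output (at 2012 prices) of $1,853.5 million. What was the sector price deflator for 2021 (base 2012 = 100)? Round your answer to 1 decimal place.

sector price deflator = (Nominal / Real) × 100 = 2348.4 / 1853.5 × 100 = 126.70.

126.7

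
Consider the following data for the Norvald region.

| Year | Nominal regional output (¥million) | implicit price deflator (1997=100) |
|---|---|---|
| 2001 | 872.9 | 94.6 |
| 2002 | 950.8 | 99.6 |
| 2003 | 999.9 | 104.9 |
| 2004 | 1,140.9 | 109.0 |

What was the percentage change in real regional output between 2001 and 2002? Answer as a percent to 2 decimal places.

3.46%

Real regional output 2001 = 872.9/0.946 = 922.73.
Real regional output 2002 = 950.8/0.996 = 954.62.
Change = 954.62/922.73 − 1 = 0.0346.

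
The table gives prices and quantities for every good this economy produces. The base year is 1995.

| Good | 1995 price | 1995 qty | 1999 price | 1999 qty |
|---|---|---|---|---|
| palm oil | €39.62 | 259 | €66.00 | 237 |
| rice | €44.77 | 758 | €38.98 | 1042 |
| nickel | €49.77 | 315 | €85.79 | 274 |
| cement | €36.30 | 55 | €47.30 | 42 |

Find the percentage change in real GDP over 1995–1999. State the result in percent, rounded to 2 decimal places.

15.08%

Real GDP 1995 = Nominal GDP 1995 = 39.62·259 + 44.77·758 + 49.77·315 + 36.30·55 = 61871.29.
Real GDP 1999 (at 1995 prices) = 39.62·237 + 44.77·1042 + 49.77·274 + 36.30·42 = 71201.86.
Real growth = 71201.86/61871.29 − 1 = 0.1508.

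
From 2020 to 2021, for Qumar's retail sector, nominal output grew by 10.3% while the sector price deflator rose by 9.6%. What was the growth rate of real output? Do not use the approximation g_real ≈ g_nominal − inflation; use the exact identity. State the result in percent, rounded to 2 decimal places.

(1 + g_nom) = (1 + g_real)(1 + π), so g_real = 1.1030 / 1.0960 − 1 = 0.00639.

0.64%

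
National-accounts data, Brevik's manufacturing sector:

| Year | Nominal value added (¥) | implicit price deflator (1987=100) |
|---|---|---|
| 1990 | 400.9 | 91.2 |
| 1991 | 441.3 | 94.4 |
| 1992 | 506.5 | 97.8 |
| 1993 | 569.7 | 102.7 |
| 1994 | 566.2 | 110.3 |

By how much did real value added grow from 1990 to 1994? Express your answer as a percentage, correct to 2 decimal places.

16.78%

Real value added 1990 = 400.9/0.912 = 439.58.
Real value added 1994 = 566.2/1.103 = 513.33.
Change = 513.33/439.58 − 1 = 0.1678.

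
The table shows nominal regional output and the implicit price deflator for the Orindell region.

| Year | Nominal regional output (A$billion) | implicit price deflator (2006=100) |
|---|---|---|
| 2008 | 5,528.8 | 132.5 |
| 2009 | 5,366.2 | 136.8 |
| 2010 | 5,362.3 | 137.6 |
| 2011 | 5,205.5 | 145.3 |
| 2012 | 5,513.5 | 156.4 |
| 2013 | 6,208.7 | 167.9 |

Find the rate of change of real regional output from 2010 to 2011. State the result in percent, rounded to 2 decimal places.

Real regional output 2010 = 5362.3/1.376 = 3897.02.
Real regional output 2011 = 5205.5/1.453 = 3582.59.
Change = 3582.59/3897.02 − 1 = -0.0807.

-8.07%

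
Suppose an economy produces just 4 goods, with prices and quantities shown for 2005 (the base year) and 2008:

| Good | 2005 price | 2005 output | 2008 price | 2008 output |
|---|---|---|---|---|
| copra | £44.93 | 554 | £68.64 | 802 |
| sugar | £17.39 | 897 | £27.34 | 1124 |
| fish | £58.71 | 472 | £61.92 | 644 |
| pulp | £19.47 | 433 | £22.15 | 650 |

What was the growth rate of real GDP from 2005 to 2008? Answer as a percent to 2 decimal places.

38.38%

Real GDP 2005 = Nominal GDP 2005 = 44.93·554 + 17.39·897 + 58.71·472 + 19.47·433 = 76631.68.
Real GDP 2008 (at 2005 prices) = 44.93·802 + 17.39·1124 + 58.71·644 + 19.47·650 = 106044.96.
Real growth = 106044.96/76631.68 − 1 = 0.3838.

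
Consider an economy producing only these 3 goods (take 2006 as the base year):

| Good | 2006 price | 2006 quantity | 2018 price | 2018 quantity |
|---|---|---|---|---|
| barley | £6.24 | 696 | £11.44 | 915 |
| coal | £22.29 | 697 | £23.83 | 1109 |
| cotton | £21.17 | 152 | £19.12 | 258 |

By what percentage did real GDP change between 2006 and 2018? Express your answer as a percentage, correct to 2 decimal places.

55.39%

Real GDP 2006 = Nominal GDP 2006 = 6.24·696 + 22.29·697 + 21.17·152 = 23097.01.
Real GDP 2018 (at 2006 prices) = 6.24·915 + 22.29·1109 + 21.17·258 = 35891.07.
Real growth = 35891.07/23097.01 − 1 = 0.5539.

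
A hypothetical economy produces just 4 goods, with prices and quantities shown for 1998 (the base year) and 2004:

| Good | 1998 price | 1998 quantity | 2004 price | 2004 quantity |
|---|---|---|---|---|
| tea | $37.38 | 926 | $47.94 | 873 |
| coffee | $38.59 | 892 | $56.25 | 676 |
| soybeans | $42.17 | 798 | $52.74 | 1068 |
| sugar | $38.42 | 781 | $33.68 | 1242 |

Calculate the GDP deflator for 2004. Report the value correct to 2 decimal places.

117.53

Nominal GDP 2004 = 47.94·873 + 56.25·676 + 52.74·1068 + 33.68·1242 = 178033.50.
Real GDP 2004 (at 1998 prices) = 37.38·873 + 38.59·676 + 42.17·1068 + 38.42·1242 = 151474.78.
Deflator = Nominal/Real × 100 = 178033.50/151474.78 × 100 = 117.533.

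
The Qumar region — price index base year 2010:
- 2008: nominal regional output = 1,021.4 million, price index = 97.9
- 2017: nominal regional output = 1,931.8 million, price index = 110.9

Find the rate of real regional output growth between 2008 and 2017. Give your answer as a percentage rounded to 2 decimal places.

Deflate each year: 2008 → 1021.4/0.979 = 1043.31; 2017 → 1931.8/1.109 = 1741.93.
So real regional output changed by 1741.93/1043.31 − 1 = 0.6696, i.e. 66.96%.

66.96%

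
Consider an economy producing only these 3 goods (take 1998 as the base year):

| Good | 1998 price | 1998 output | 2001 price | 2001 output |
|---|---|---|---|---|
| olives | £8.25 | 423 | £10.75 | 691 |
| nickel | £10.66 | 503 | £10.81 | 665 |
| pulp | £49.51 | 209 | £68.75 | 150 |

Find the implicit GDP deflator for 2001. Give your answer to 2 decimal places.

123.31

Nominal GDP 2001 = 10.75·691 + 10.81·665 + 68.75·150 = 24929.40.
Real GDP 2001 (at 1998 prices) = 8.25·691 + 10.66·665 + 49.51·150 = 20216.15.
Deflator = Nominal/Real × 100 = 24929.40/20216.15 × 100 = 123.314.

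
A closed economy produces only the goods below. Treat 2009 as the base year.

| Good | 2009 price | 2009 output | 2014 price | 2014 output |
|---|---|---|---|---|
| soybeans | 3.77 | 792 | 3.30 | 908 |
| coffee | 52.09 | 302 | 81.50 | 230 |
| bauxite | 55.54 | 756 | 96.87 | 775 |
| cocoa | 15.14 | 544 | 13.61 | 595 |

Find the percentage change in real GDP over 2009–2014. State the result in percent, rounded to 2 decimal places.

-2.16%

Real GDP 2009 = Nominal GDP 2009 = 3.77·792 + 52.09·302 + 55.54·756 + 15.14·544 = 68941.42.
Real GDP 2014 (at 2009 prices) = 3.77·908 + 52.09·230 + 55.54·775 + 15.14·595 = 67455.66.
Real growth = 67455.66/68941.42 − 1 = -0.0216.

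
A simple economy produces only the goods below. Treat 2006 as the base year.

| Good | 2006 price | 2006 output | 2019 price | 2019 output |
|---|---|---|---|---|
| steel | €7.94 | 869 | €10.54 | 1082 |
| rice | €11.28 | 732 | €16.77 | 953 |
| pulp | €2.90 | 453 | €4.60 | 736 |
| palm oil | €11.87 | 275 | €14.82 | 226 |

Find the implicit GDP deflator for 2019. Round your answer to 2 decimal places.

141.24

Nominal GDP 2019 = 10.54·1082 + 16.77·953 + 4.60·736 + 14.82·226 = 34121.01.
Real GDP 2019 (at 2006 prices) = 7.94·1082 + 11.28·953 + 2.90·736 + 11.87·226 = 24157.94.
Deflator = Nominal/Real × 100 = 34121.01/24157.94 × 100 = 141.241.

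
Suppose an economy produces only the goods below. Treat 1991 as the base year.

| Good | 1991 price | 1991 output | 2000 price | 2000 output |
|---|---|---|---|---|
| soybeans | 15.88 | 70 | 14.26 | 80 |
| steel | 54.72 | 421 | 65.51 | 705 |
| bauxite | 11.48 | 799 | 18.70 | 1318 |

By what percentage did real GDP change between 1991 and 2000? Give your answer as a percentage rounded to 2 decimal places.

65.00%

Real GDP 1991 = Nominal GDP 1991 = 15.88·70 + 54.72·421 + 11.48·799 = 33321.24.
Real GDP 2000 (at 1991 prices) = 15.88·80 + 54.72·705 + 11.48·1318 = 54978.64.
Real growth = 54978.64/33321.24 − 1 = 0.6500.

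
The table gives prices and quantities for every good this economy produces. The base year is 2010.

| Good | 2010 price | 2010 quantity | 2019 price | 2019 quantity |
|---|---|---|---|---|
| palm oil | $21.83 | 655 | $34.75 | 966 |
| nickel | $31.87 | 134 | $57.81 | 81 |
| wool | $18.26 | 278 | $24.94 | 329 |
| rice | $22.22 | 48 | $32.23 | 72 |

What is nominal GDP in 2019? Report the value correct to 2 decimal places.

Nominal GDP 2019 = Σ (p_2019 × q_2019) = 34.75·966 + 57.81·81 + 24.94·329 + 32.23·72 = 48776.93.

$48776.93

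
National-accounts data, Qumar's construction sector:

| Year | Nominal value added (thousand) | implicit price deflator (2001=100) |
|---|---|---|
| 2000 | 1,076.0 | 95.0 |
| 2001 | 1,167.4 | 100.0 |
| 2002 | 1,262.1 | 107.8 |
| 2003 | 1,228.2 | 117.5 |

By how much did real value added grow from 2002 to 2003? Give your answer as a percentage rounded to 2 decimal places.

Real value added 2002 = 1262.1/1.078 = 1170.78.
Real value added 2003 = 1228.2/1.175 = 1045.28.
Change = 1045.28/1170.78 − 1 = -0.1072.

-10.72%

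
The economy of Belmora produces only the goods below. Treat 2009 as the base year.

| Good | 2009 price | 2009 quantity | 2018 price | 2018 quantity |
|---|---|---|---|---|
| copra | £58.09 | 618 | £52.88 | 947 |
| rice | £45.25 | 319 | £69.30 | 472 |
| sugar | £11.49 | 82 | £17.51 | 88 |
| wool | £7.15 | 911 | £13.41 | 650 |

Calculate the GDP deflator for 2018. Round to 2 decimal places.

113.43

Nominal GDP 2018 = 52.88·947 + 69.30·472 + 17.51·88 + 13.41·650 = 93044.34.
Real GDP 2018 (at 2009 prices) = 58.09·947 + 45.25·472 + 11.49·88 + 7.15·650 = 82027.85.
Deflator = Nominal/Real × 100 = 93044.34/82027.85 × 100 = 113.430.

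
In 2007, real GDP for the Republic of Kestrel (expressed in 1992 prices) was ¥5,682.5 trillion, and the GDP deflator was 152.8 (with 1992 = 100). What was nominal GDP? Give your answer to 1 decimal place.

¥8,682.9 trillion

Nominal GDP = Real × (GDP deflator/100) = 5682.5 × 1.528 = 8682.86.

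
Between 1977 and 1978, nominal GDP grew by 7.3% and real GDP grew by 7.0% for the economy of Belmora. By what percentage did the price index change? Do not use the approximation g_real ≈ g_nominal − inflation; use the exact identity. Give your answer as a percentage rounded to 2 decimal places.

(1 + g_nom) = (1 + g_real)(1 + π), so π = 1.0730 / 1.0700 − 1 = 0.00280.

0.28%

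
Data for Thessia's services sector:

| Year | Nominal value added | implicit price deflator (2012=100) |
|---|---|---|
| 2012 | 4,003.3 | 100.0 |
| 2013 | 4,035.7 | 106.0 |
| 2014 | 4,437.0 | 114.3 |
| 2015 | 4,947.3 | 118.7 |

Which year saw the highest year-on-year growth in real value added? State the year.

2013: real = 4035.7/1.060 = 3807.26; growth vs 2012 (4003.30) = -4.90%.
2014: real = 4437.0/1.143 = 3881.89; growth vs 2013 (3807.26) = 1.96%.
2015: real = 4947.3/1.187 = 4167.90; growth vs 2014 (3881.89) = 7.37%.

2015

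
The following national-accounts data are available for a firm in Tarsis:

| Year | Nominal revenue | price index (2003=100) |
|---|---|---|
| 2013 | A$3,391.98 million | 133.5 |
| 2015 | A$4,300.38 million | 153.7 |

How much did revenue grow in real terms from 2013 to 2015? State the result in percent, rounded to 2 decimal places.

Real revenue 2013 = 3391.98 / 1.335 = 2540.81.
Real revenue 2015 = 4300.38 / 1.537 = 2797.91.
Real growth = 2797.91 / 2540.81 − 1 = 0.1012.

10.12%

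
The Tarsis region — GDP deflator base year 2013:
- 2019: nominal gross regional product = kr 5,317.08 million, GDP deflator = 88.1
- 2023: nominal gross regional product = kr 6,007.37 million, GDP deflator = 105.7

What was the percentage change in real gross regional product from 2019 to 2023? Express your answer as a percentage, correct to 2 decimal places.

Deflate each year: 2019 → 5317.08/0.881 = 6035.28; 2023 → 6007.37/1.057 = 5683.42.
So real gross regional product changed by 5683.42/6035.28 − 1 = -0.0583, i.e. -5.83%.

-5.83%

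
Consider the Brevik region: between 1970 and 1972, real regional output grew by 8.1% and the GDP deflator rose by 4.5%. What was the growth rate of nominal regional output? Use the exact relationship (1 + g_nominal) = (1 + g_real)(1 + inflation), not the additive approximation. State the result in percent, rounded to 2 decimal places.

12.96%

(1 + g_nom) = (1 + g_real)(1 + π) = 1.0810 × 1.0450 = 1.12965.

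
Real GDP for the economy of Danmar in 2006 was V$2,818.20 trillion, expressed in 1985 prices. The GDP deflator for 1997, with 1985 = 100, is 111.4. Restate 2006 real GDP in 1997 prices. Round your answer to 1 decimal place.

V$3,139.5 trillion

Real GDP in 1997 prices = Real GDP in 1985 prices × (P_1997/P_1985) = 2818.20 × 1.114 = 3139.47.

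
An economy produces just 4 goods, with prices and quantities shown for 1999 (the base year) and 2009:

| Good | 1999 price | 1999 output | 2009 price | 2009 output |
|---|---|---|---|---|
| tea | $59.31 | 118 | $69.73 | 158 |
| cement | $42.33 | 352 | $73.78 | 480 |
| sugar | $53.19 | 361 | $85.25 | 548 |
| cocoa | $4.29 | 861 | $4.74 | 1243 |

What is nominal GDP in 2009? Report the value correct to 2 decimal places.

Nominal GDP 2009 = Σ (p_2009 × q_2009) = 69.73·158 + 73.78·480 + 85.25·548 + 4.74·1243 = 99040.56.

$99040.56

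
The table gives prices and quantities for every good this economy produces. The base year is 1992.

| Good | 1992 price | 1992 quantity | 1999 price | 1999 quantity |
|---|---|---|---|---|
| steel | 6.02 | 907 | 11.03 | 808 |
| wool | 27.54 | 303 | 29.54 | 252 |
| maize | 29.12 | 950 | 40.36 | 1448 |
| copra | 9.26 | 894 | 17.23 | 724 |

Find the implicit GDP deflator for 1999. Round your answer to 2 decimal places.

Nominal GDP 1999 = 11.03·808 + 29.54·252 + 40.36·1448 + 17.23·724 = 87272.12.
Real GDP 1999 (at 1992 prices) = 6.02·808 + 27.54·252 + 29.12·1448 + 9.26·724 = 60674.24.
Deflator = Nominal/Real × 100 = 87272.12/60674.24 × 100 = 143.837.

143.84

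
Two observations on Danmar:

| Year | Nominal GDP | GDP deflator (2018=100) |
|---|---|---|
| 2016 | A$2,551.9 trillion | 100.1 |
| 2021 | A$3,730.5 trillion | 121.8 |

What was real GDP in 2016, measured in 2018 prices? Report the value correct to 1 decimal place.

A$2,549.4 trillion

Real GDP = Nominal / (GDP deflator/100) = 2551.9 / 1.001 = 2549.35.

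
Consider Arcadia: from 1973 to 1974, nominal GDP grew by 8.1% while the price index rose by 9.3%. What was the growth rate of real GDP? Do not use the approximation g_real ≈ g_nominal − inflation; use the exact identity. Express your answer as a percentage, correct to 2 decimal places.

-1.10%

(1 + g_nom) = (1 + g_real)(1 + π), so g_real = 1.0810 / 1.0930 − 1 = -0.01098.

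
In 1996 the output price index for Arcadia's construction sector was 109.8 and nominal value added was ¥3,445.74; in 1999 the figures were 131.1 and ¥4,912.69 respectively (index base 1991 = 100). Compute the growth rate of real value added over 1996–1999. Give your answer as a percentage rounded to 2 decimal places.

Deflate each year: 1996 → 3445.74/1.098 = 3138.20; 1999 → 4912.69/1.311 = 3747.28.
So real value added changed by 3747.28/3138.20 − 1 = 0.1941, i.e. 19.41%.

19.41%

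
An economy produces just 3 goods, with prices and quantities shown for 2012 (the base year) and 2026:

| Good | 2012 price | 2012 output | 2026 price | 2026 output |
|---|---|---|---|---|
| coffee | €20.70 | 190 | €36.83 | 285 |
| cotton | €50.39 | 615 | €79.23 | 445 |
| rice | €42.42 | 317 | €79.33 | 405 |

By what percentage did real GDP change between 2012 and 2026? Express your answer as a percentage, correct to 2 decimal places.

-5.93%

Real GDP 2012 = Nominal GDP 2012 = 20.70·190 + 50.39·615 + 42.42·317 = 48369.99.
Real GDP 2026 (at 2012 prices) = 20.70·285 + 50.39·445 + 42.42·405 = 45503.15.
Real growth = 45503.15/48369.99 − 1 = -0.0593.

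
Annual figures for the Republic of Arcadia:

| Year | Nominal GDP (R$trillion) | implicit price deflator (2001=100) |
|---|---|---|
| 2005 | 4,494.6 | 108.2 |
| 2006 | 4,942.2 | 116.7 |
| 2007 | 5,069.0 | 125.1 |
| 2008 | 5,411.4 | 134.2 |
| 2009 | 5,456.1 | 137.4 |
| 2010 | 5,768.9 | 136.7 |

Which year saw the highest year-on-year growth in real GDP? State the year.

2010

2006: real = 4942.2/1.167 = 4234.96; growth vs 2005 (4153.97) = 1.95%.
2007: real = 5069.0/1.251 = 4051.96; growth vs 2006 (4234.96) = -4.32%.
2008: real = 5411.4/1.342 = 4032.34; growth vs 2007 (4051.96) = -0.48%.
2009: real = 5456.1/1.374 = 3970.96; growth vs 2008 (4032.34) = -1.52%.
2010: real = 5768.9/1.367 = 4220.12; growth vs 2009 (3970.96) = 6.27%.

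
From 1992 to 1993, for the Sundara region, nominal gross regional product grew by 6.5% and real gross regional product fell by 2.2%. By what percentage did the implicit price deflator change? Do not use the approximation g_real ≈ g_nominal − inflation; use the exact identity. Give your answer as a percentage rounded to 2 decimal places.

(1 + g_nom) = (1 + g_real)(1 + π), so π = 1.0650 / 0.9780 − 1 = 0.08896.

8.90%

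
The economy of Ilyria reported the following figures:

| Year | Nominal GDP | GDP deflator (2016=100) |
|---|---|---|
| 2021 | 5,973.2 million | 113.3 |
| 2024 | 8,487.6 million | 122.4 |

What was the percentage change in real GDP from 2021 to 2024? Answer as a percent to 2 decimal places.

31.53%

Real GDP 2021 = 5973.2 / 1.133 = 5272.02.
Real GDP 2024 = 8487.6 / 1.224 = 6934.31.
Real growth = 6934.31 / 5272.02 − 1 = 0.3153.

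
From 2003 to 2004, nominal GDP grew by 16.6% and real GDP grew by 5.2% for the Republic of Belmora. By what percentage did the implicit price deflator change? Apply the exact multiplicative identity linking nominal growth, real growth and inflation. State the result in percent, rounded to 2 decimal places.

(1 + g_nom) = (1 + g_real)(1 + π), so π = 1.1660 / 1.0520 − 1 = 0.10837.

10.84%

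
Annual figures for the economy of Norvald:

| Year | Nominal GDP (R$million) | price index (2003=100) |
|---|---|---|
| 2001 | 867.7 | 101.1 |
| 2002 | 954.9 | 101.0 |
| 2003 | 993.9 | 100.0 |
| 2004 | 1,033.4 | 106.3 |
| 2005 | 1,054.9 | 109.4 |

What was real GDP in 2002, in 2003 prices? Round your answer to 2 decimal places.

Real GDP 2002 = 954.9 / 1.010 = 945.45.

R$945.45 million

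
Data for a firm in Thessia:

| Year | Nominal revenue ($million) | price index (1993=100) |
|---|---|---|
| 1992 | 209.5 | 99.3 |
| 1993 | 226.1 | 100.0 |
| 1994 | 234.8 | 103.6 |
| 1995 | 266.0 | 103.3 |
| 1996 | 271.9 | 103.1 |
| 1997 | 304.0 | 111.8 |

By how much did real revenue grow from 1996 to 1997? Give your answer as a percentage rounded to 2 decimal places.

3.11%

Real revenue 1996 = 271.9/1.031 = 263.72.
Real revenue 1997 = 304.0/1.118 = 271.91.
Change = 271.91/263.72 − 1 = 0.0311.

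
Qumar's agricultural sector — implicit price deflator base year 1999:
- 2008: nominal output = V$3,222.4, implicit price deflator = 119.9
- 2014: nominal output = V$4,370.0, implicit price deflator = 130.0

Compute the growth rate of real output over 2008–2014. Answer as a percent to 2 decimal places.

25.08%

Real output 2008 = 3222.4 / 1.199 = 2687.57.
Real output 2014 = 4370.0 / 1.300 = 3361.54.
Real growth = 3361.54 / 2687.57 − 1 = 0.2508.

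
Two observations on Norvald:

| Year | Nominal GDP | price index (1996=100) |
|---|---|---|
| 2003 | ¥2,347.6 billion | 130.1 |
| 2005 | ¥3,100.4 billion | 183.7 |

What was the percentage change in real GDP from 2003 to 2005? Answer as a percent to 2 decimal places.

-6.47%

Deflate each year: 2003 → 2347.6/1.301 = 1804.46; 2005 → 3100.4/1.837 = 1687.75.
So real GDP changed by 1687.75/1804.46 − 1 = -0.0647, i.e. -6.47%.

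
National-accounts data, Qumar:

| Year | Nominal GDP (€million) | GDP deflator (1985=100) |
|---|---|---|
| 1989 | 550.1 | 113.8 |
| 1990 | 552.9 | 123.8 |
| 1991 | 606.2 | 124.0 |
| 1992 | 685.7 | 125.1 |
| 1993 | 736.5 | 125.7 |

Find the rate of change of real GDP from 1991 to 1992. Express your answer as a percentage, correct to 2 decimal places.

Real GDP 1991 = 606.2/1.240 = 488.87.
Real GDP 1992 = 685.7/1.251 = 548.12.
Change = 548.12/488.87 − 1 = 0.1212.

12.12%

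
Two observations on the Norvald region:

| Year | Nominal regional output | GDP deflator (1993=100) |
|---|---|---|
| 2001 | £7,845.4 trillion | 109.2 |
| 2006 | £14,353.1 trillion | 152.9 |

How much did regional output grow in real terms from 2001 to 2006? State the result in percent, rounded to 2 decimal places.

Real regional output 2001 = 7845.4 / 1.092 = 7184.43.
Real regional output 2006 = 14353.1 / 1.529 = 9387.25.
Real growth = 9387.25 / 7184.43 − 1 = 0.3066.

30.66%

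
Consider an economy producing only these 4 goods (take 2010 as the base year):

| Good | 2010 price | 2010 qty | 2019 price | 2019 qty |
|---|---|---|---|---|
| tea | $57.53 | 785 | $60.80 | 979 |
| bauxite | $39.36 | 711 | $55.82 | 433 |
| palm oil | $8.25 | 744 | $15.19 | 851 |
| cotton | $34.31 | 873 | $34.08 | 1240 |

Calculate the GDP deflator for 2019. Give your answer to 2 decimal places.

Nominal GDP 2019 = 60.80·979 + 55.82·433 + 15.19·851 + 34.08·1240 = 138879.15.
Real GDP 2019 (at 2010 prices) = 57.53·979 + 39.36·433 + 8.25·851 + 34.31·1240 = 122929.90.
Deflator = Nominal/Real × 100 = 138879.15/122929.90 × 100 = 112.974.

112.97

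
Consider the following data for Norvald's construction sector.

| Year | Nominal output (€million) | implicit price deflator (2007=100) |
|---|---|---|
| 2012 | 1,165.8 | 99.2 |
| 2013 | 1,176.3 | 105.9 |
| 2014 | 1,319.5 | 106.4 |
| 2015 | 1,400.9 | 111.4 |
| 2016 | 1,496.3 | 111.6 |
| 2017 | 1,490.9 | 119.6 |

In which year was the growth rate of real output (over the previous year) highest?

2013: real = 1176.3/1.059 = 1110.76; growth vs 2012 (1175.20) = -5.48%.
2014: real = 1319.5/1.064 = 1240.13; growth vs 2013 (1110.76) = 11.65%.
2015: real = 1400.9/1.114 = 1257.54; growth vs 2014 (1240.13) = 1.40%.
2016: real = 1496.3/1.116 = 1340.77; growth vs 2015 (1257.54) = 6.62%.
2017: real = 1490.9/1.196 = 1246.57; growth vs 2016 (1340.77) = -7.03%.

2014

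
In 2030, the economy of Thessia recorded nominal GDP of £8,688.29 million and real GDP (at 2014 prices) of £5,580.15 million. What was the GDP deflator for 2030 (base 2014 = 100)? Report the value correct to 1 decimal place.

155.7

GDP deflator = (Nominal / Real) × 100 = 8688.29 / 5580.15 × 100 = 155.70.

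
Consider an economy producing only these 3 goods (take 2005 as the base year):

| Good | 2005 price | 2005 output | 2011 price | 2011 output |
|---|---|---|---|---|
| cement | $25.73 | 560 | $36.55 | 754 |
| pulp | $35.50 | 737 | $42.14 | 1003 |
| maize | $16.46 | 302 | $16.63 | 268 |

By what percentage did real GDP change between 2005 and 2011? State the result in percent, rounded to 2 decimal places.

30.47%

Real GDP 2005 = Nominal GDP 2005 = 25.73·560 + 35.50·737 + 16.46·302 = 45543.22.
Real GDP 2011 (at 2005 prices) = 25.73·754 + 35.50·1003 + 16.46·268 = 59418.20.
Real growth = 59418.20/45543.22 − 1 = 0.3047.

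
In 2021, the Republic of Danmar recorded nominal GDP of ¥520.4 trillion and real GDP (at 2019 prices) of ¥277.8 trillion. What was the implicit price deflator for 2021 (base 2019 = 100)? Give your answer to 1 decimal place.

187.3

implicit price deflator = (Nominal / Real) × 100 = 520.4 / 277.8 × 100 = 187.33.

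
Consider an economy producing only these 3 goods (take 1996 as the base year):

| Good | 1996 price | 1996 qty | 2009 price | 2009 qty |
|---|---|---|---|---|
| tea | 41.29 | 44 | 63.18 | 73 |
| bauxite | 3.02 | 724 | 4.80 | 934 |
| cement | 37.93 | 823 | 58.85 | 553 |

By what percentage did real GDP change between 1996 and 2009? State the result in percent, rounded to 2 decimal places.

Real GDP 1996 = Nominal GDP 1996 = 41.29·44 + 3.02·724 + 37.93·823 = 35219.63.
Real GDP 2009 (at 1996 prices) = 41.29·73 + 3.02·934 + 37.93·553 = 26810.14.
Real growth = 26810.14/35219.63 − 1 = -0.2388.

-23.88%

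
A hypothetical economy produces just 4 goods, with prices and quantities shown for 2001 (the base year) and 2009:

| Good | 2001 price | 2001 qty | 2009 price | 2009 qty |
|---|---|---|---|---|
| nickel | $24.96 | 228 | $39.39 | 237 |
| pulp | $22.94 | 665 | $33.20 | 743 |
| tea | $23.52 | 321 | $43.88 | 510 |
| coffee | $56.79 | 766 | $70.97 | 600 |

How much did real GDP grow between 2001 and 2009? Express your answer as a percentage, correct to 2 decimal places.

Real GDP 2001 = Nominal GDP 2001 = 24.96·228 + 22.94·665 + 23.52·321 + 56.79·766 = 71997.04.
Real GDP 2009 (at 2001 prices) = 24.96·237 + 22.94·743 + 23.52·510 + 56.79·600 = 69029.14.
Real growth = 69029.14/71997.04 − 1 = -0.0412.

-4.12%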